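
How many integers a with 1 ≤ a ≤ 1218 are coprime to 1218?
336

The number of a ∈ {1, ..., 1218} with gcd(a, 1218) = 1 is by definition Euler's totient φ(1218). φ is multiplicative, with φ(p^e) = p^e − p^(e−1). Factorise 1218 = 2 · 3 · 7 · 29. Then
  φ(1218) = (2 − 1) · (3 − 1) · (7 − 1) · (29 − 1) = 1 · 2 · 6 · 28 = 336.
So there are 336 such integers.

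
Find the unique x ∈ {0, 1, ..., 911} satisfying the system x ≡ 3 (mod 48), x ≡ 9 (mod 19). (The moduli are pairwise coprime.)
x ≡ 579 (mod 912); the representative in [0, 912) is 579

The moduli 48, 19 are pairwise coprime, so by the CRT there is a unique solution mod 48·19 = 912.
Solve by successive substitution. Start with x ≡ 3 (mod 48).
  Combine with x ≡ 9 (mod 19): write x = 3 + 48·t and require 3 + 48·t ≡ 9 (mod 19), i.e. 48·t ≡ 9 − 3 ≡ 6 (mod 19). Since 48^(−1) ≡ 2 (mod 19) (48 ≡ 10 (mod 19)), t ≡ 2·6 ≡ 12 (mod 19). So x ≡ 3 + 48·12 = 579 (mod 912).
Unique solution in [0, 912): x = 579.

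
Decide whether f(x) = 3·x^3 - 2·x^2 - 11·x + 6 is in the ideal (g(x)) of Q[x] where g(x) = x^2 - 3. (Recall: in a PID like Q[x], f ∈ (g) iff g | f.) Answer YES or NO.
In Q[x] the ideal (g) consists of all multiples of g, so f ∈ (g) iff g | f, i.e. iff the remainder of f on division by g is 0. Divide f by g (g is monic, so eliminate the leading term of the running remainder at each step):
  leading term 3·x^3: subtract (3·x)·g(x) = 3·x^3 - 9·x, leaving -2·x^2 - 2·x + 6
  leading term -2·x^2: subtract (-2)·g(x) = 6 - 2·x^2, leaving -2·x
The remainder r(x) = -2·x ≠ 0 (and deg r < deg g), so g ∤ f, i.e. f ∉ (g).

Final answer: NO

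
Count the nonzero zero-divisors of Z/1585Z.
Z/1585Z has 320 nonzero zero-divisors

In Z/1585Z each nonzero element is either a unit (gcd with 1585 is 1) or a zero-divisor (gcd > 1). The number of units is φ(1585): factorise 1585 = 5 · 317, so φ(1585) = (5 − 1) · (317 − 1) = 4 · 316 = 1264. The nonzero elements number 1585 − 1 = 1584. Hence the nonzero zero-divisors number 1584 − 1264 = 320.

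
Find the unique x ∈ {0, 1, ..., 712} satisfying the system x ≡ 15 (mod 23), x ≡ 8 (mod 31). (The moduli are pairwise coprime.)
The moduli 23, 31 are pairwise coprime, so by the CRT there is a unique solution mod 23·31 = 713.
Solve by successive substitution. Start with x ≡ 15 (mod 23).
  Combine with x ≡ 8 (mod 31): write x = 15 + 23·t and require 15 + 23·t ≡ 8 (mod 31), i.e. 23·t ≡ 8 − 15 ≡ 24 (mod 31). Since 23^(−1) ≡ 27 (mod 31), t ≡ 27·24 ≡ 28 (mod 31). So x ≡ 15 + 23·28 = 659 (mod 713).
Unique solution in [0, 713): x = 659.

Final answer: x ≡ 659 (mod 713); the representative in [0, 713) is 659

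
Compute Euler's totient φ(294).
φ is multiplicative, with φ(p^e) = p^e − p^(e−1). Factorise 294 = 2 · 3 · 7^2. Then
  φ(294) = (2 − 1) · (3 − 1) · (7^2 − 7^1) = 1 · 2 · 42 = 84.

Final answer: φ(294) = 84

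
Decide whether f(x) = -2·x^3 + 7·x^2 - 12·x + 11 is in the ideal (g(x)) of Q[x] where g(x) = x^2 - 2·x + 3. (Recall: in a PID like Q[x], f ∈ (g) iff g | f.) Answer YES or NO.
In Q[x] the ideal (g) consists of all multiples of g, so f ∈ (g) iff g | f, i.e. iff the remainder of f on division by g is 0. Divide f by g (g is monic, so eliminate the leading term of the running remainder at each step):
  leading term -2·x^3: subtract (-2·x)·g(x) = -2·x^3 + 4·x^2 - 6·x, leaving 3·x^2 - 6·x + 11
  leading term 3·x^2: subtract (3)·g(x) = 3·x^2 - 6·x + 9, leaving 2
The remainder r(x) = 2 ≠ 0 (and deg r < deg g), so g ∤ f, i.e. f ∉ (g).

Final answer: NO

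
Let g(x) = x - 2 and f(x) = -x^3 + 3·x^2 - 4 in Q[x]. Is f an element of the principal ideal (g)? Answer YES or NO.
YES

In Q[x] the ideal (g) consists of all multiples of g, so f ∈ (g) iff g | f, i.e. iff the remainder of f on division by g is 0. Divide f by g (g is monic, so eliminate the leading term of the running remainder at each step):
  leading term -x^3: subtract (-x^2)·g(x) = -x^3 + 2·x^2, leaving x^2 - 4
  leading term x^2: subtract (x)·g(x) = x^2 - 2·x, leaving 2·x - 4
  leading term 2·x: subtract (2)·g(x) = 2·x - 4, leaving 0
The remainder is 0, so f(x) = g(x) · h(x) with h(x) = -x^2 + x + 2. Hence g | f, i.e. f ∈ (g).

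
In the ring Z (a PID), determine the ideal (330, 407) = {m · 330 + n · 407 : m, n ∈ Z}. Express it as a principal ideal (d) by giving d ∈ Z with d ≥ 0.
(330, 407) = (11); d = 11

In the PID Z, (a, b) is generated by gcd(a, b). Compute gcd(407, 330) with the extended Euclidean algorithm, tracking rows (r, s, t) with s·407 + t·330 = r:
  row A: (407, 1, 0)   [1·407 + 0·330 = 407]
  row B: (330, 0, 1)   [0·407 + 1·330 = 330]
  407 = 1·330 + 77   → row C = row A − 1·row B = (77, 1, −1)   [check: 1·407 − 1·330 = 77]
  330 = 4·77 + 22   → row D = row B − 4·row C = (22, −4, 5)   [check: −4·407 + 5·330 = 22]
  77 = 3·22 + 11   → row E = row C − 3·row D = (11, 13, −16)   [check: 13·407 − 16·330 = 11]
  22 = 2·11 + 0   → remainder 0, stop. gcd = 11 (last nonzero row E).
So gcd(330, 407) = 11, with Bézout identity 13·407 − 16·330 = 11. Containment (⊇): the Bézout identity exhibits 11 as an element of (330, 407), giving (11) ⊆ (330, 407). Containment (⊆): since 11 | 330 and 11 | 407 (330 = 11·30, 407 = 11·37), every Z-linear combination of 330 and 407 is divisible by 11, so (330, 407) ⊆ (11). Therefore (330, 407) = (11), d = 11.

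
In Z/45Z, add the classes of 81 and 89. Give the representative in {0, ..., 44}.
35

Reduce the summands first: 81 ≡ 36, 89 ≡ 44 (mod 45), so 81 + 89 ≡ 36 + 44 (mod 45). 36 + 44 = 80; 80 = 1·45 + 35, so (81 + 89) mod 45 = 35.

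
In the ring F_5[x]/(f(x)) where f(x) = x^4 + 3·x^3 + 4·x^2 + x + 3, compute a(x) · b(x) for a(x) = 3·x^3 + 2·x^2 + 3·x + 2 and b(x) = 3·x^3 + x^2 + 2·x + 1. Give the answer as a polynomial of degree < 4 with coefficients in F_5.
Multiply as integer polynomials: a · b = 9·x^6 + 9·x^5 + 17·x^4 + 16·x^3 + 10·x^2 + 7·x + 2. Reducing coefficients mod 5: a · b ≡ 4·x^6 + 4·x^5 + 2·x^4 + x^3 + 2·x + 2. Now divide by f(x) = x^4 + 3·x^3 + 4·x^2 + x + 3 in F_5[x], eliminating the leading term at each step:
  leading term 4·x^6: subtract (4·x^2)·f(x) = 4·x^6 + 2·x^5 + x^4 + 4·x^3 + 2·x^2, leaving 2·x^5 + x^4 + 2·x^3 + 3·x^2 + 2·x + 2 (coefficients mod 5)
  leading term 2·x^5: subtract (2·x)·f(x) = 2·x^5 + x^4 + 3·x^3 + 2·x^2 + x, leaving 4·x^3 + x^2 + x + 2 (coefficients mod 5)
The degree is now < 4, so this is the remainder. Hence a · b ≡ 4·x^3 + x^2 + x + 2 in F_5[x]/(f).

Final answer: a · b ≡ 4·x^3 + x^2 + x + 2 (mod f(x))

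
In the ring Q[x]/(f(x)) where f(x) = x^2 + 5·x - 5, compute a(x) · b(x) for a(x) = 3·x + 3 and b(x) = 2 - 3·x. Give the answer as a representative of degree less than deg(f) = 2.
a · b ≡ 42·x - 39 (mod f(x))

First multiply in Q[x] without reducing: a · b = -9·x^2 - 3·x + 6. Now divide by f(x) = x^2 + 5·x - 5, eliminating the leading term at each step:
  leading term -9·x^2: subtract (-9)·f(x) = -9·x^2 - 45·x + 45, leaving 42·x - 39
The degree is now < 2, so this is the remainder. Hence a · b ≡ 42·x - 39 in Q[x]/(f).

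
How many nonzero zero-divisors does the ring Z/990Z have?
Z/990Z has 749 nonzero zero-divisors

In Z/990Z each nonzero element is either a unit (gcd with 990 is 1) or a zero-divisor (gcd > 1). The number of units is φ(990): factorise 990 = 2 · 3^2 · 5 · 11, so φ(990) = (2 − 1) · (3^2 − 3^1) · (5 − 1) · (11 − 1) = 1 · 6 · 4 · 10 = 240. The nonzero elements number 990 − 1 = 989. Hence the nonzero zero-divisors number 989 − 240 = 749.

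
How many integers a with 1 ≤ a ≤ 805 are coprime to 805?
528

The number of a ∈ {1, ..., 805} with gcd(a, 805) = 1 is by definition Euler's totient φ(805). φ is multiplicative, with φ(p^e) = p^e − p^(e−1). Factorise 805 = 5 · 7 · 23. Then
  φ(805) = (5 − 1) · (7 − 1) · (23 − 1) = 4 · 6 · 22 = 528.
So there are 528 such integers.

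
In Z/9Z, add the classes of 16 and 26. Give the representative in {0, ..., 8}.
Reduce the summands first: 16 ≡ 7, 26 ≡ 8 (mod 9), so 16 + 26 ≡ 7 + 8 (mod 9). 7 + 8 = 15; 15 = 1·9 + 6, so (16 + 26) mod 9 = 6.

Final answer: 6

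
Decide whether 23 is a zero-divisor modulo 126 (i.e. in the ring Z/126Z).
gcd(23, 126) = 1, so 23 is a unit in Z/126Z (it has a multiplicative inverse). A unit cannot be a zero-divisor: if 23·b ≡ 0 then multiplying both sides by 23^(−1) gives b ≡ 0. So 23 is not a zero-divisor.

Final answer: NO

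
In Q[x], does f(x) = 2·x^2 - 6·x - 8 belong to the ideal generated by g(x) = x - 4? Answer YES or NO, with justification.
In Q[x] the ideal (g) consists of all multiples of g, so f ∈ (g) iff g | f, i.e. iff the remainder of f on division by g is 0. Divide f by g (g is monic, so eliminate the leading term of the running remainder at each step):
  leading term 2·x^2: subtract (2·x)·g(x) = 2·x^2 - 8·x, leaving 2·x - 8
  leading term 2·x: subtract (2)·g(x) = 2·x - 8, leaving 0
The remainder is 0, so f(x) = g(x) · h(x) with h(x) = 2·x + 2. Hence g | f, i.e. f ∈ (g).

Final answer: YES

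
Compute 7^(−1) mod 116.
Apply the extended Euclidean algorithm to (116, 7), tracking rows (r, s, t) with s·116 + t·7 = r. Each division r_prev = q·r_cur + r_new produces the new row as (previous row) − q·(current row):
  row A: (116, 1, 0)   [1·116 + 0·7 = 116]
  row B: (7, 0, 1)   [0·116 + 1·7 = 7]
  116 = 16·7 + 4   → row C = row A − 16·row B = (4, 1, −16)   [check: 1·116 − 16·7 = 4]
  7 = 1·4 + 3   → row D = row B − 1·row C = (3, −1, 17)   [check: −1·116 + 17·7 = 3]
  4 = 1·3 + 1   → row E = row C − 1·row D = (1, 2, −33)   [check: 2·116 − 33·7 = 1]
  3 = 3·1 + 0   → remainder 0, stop. gcd = 1 (last nonzero row E).
The gcd is 1, so 7 is invertible mod 116. The last nonzero row gives 2·116 − 33·7 = 1, so t = −33. So 7^(−1) ≡ −33 ≡ 83 (mod 116). Verify: 7 · 83 = 581 ≡ 1 (mod 116). ✓

Final answer: 7^(−1) ≡ 83 (mod 116)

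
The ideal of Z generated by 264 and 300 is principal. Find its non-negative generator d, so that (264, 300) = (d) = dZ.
(264, 300) = (12); d = 12

In the PID Z, (a, b) is generated by gcd(a, b). Compute gcd(300, 264) with the extended Euclidean algorithm, tracking rows (r, s, t) with s·300 + t·264 = r:
  row A: (300, 1, 0)   [1·300 + 0·264 = 300]
  row B: (264, 0, 1)   [0·300 + 1·264 = 264]
  300 = 1·264 + 36   → row C = row A − 1·row B = (36, 1, −1)   [check: 1·300 − 1·264 = 36]
  264 = 7·36 + 12   → row D = row B − 7·row C = (12, −7, 8)   [check: −7·300 + 8·264 = 12]
  36 = 3·12 + 0   → remainder 0, stop. gcd = 12 (last nonzero row D).
So gcd(264, 300) = 12, with Bézout identity −7·300 + 8·264 = 12. Containment (⊇): the Bézout identity exhibits 12 as an element of (264, 300), giving (12) ⊆ (264, 300). Containment (⊆): since 12 | 264 and 12 | 300 (264 = 12·22, 300 = 12·25), every Z-linear combination of 264 and 300 is divisible by 12, so (264, 300) ⊆ (12). Therefore (264, 300) = (12), d = 12.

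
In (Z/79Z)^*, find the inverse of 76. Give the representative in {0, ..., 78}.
76^(−1) ≡ 26 (mod 79)

Apply the extended Euclidean algorithm to (79, 76), tracking rows (r, s, t) with s·79 + t·76 = r. Each division r_prev = q·r_cur + r_new produces the new row as (previous row) − q·(current row):
  row A: (79, 1, 0)   [1·79 + 0·76 = 79]
  row B: (76, 0, 1)   [0·79 + 1·76 = 76]
  79 = 1·76 + 3   → row C = row A − 1·row B = (3, 1, −1)   [check: 1·79 − 1·76 = 3]
  76 = 25·3 + 1   → row D = row B − 25·row C = (1, −25, 26)   [check: −25·79 + 26·76 = 1]
  3 = 3·1 + 0   → remainder 0, stop. gcd = 1 (last nonzero row D).
The gcd is 1, so 76 is invertible mod 79. The last nonzero row gives −25·79 + 26·76 = 1, so t = 26. So 76^(−1) ≡ 26 (mod 79). Verify: 76 · 26 = 1976 ≡ 1 (mod 79). ✓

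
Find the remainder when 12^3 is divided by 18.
Use repeated squaring. Binary(3) = 11. Walk through the bits of the exponent 3 left-to-right: at each bit after the leading one, square the running value, then multiply by 12 if the bit is 1 (always reducing mod 18):
  bit 1 = 1 (leading): start with 12.
  bit 2 = 1: square 12^2 = 144 ≡ 0; bit is 1, so multiply 0·12 = 0 (mod 18).
Final value: 12^3 ≡ 0 (mod 18).

Final answer: 0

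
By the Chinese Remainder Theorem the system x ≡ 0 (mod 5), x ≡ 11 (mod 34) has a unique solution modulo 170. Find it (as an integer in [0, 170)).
The moduli 5, 34 are pairwise coprime, so by the CRT there is a unique solution mod 5·34 = 170.
Solve by successive substitution. Start with x ≡ 0 (mod 5).
  Combine with x ≡ 11 (mod 34): write x = 5·t and require 5·t ≡ 11 (mod 34). Since 5^(−1) ≡ 7 (mod 34), t ≡ 7·11 ≡ 9 (mod 34). So x ≡ 5·9 = 45 (mod 170).
Unique solution in [0, 170): x = 45.

Final answer: x ≡ 45 (mod 170); the representative in [0, 170) is 45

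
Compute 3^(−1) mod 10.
3^(−1) ≡ 7 (mod 10)

Apply the extended Euclidean algorithm to (10, 3), tracking rows (r, s, t) with s·10 + t·3 = r. Each division r_prev = q·r_cur + r_new produces the new row as (previous row) − q·(current row):
  row A: (10, 1, 0)   [1·10 + 0·3 = 10]
  row B: (3, 0, 1)   [0·10 + 1·3 = 3]
  10 = 3·3 + 1   → row C = row A − 3·row B = (1, 1, −3)   [check: 1·10 − 3·3 = 1]
  3 = 3·1 + 0   → remainder 0, stop. gcd = 1 (last nonzero row C).
The gcd is 1, so 3 is invertible mod 10. The last nonzero row gives 1·10 − 3·3 = 1, so t = −3. So 3^(−1) ≡ −3 ≡ 7 (mod 10). Verify: 3 · 7 = 21 ≡ 1 (mod 10). ✓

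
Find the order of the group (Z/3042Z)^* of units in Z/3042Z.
|(Z/3042Z)^*| = 936

(Z/3042Z)^* consists of the classes a with gcd(a, 3042) = 1, so its order is φ(3042). φ is multiplicative, with φ(p^e) = p^e − p^(e−1). Factorise 3042 = 2 · 3^2 · 13^2. Then
  φ(3042) = (2 − 1) · (3^2 − 3^1) · (13^2 − 13^1) = 1 · 6 · 156 = 936.
Thus |(Z/3042Z)^*| = 936.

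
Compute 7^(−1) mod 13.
Apply the extended Euclidean algorithm to (13, 7), tracking rows (r, s, t) with s·13 + t·7 = r. Each division r_prev = q·r_cur + r_new produces the new row as (previous row) − q·(current row):
  row A: (13, 1, 0)   [1·13 + 0·7 = 13]
  row B: (7, 0, 1)   [0·13 + 1·7 = 7]
  13 = 1·7 + 6   → row C = row A − 1·row B = (6, 1, −1)   [check: 1·13 − 1·7 = 6]
  7 = 1·6 + 1   → row D = row B − 1·row C = (1, −1, 2)   [check: −1·13 + 2·7 = 1]
  6 = 6·1 + 0   → remainder 0, stop. gcd = 1 (last nonzero row D).
The gcd is 1, so 7 is invertible mod 13. The last nonzero row gives −1·13 + 2·7 = 1, so t = 2. So 7^(−1) ≡ 2 (mod 13). Verify: 7 · 2 = 14 ≡ 1 (mod 13). ✓

Final answer: 7^(−1) ≡ 2 (mod 13)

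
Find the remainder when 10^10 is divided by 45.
Use repeated squaring. Binary(10) = 1010. Walk through the bits of the exponent 10 left-to-right: at each bit after the leading one, square the running value, then multiply by 10 if the bit is 1 (always reducing mod 45):
  bit 1 = 1 (leading): start with 10.
  bit 2 = 0: square 10^2 = 100 ≡ 10 (mod 45).
  bit 3 = 1: square 10^2 = 100 ≡ 10; bit is 1, so multiply 10·10 = 100 ≡ 10 (mod 45).
  bit 4 = 0: square 10^2 = 100 ≡ 10 (mod 45).
Final value: 10^10 ≡ 10 (mod 45).

Final answer: 10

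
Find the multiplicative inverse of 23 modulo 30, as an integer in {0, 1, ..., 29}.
23^(−1) ≡ 17 (mod 30)

Apply the extended Euclidean algorithm to (30, 23), tracking rows (r, s, t) with s·30 + t·23 = r. Each division r_prev = q·r_cur + r_new produces the new row as (previous row) − q·(current row):
  row A: (30, 1, 0)   [1·30 + 0·23 = 30]
  row B: (23, 0, 1)   [0·30 + 1·23 = 23]
  30 = 1·23 + 7   → row C = row A − 1·row B = (7, 1, −1)   [check: 1·30 − 1·23 = 7]
  23 = 3·7 + 2   → row D = row B − 3·row C = (2, −3, 4)   [check: −3·30 + 4·23 = 2]
  7 = 3·2 + 1   → row E = row C − 3·row D = (1, 10, −13)   [check: 10·30 − 13·23 = 1]
  2 = 2·1 + 0   → remainder 0, stop. gcd = 1 (last nonzero row E).
The gcd is 1, so 23 is invertible mod 30. The last nonzero row gives 10·30 − 13·23 = 1, so t = −13. So 23^(−1) ≡ −13 ≡ 17 (mod 30). Verify: 23 · 17 = 391 ≡ 1 (mod 30). ✓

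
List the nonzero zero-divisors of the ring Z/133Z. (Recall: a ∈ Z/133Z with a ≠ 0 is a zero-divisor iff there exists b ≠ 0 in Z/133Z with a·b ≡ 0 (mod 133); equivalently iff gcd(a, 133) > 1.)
An element a ∈ Z/133Z (with a ≠ 0) is a zero-divisor iff gcd(a, 133) > 1 (because a is a unit precisely when gcd(a, n) = 1, and in Z/nZ every nonzero, non-unit element is a zero-divisor). Scan a = 1, ..., 132 and keep those with gcd(a, 133) > 1:
  gcd(7, 133) = 7, gcd(14, 133) = 7, gcd(19, 133) = 19, gcd(21, 133) = 7, gcd(28, 133) = 7, gcd(35, 133) = 7, gcd(38, 133) = 19, gcd(42, 133) = 7, gcd(49, 133) = 7, gcd(56, 133) = 7, gcd(57, 133) = 19, gcd(63, 133) = 7, gcd(70, 133) = 7, gcd(76, 133) = 19, gcd(77, 133) = 7, gcd(84, 133) = 7, gcd(91, 133) = 7, gcd(95, 133) = 19, gcd(98, 133) = 7, gcd(105, 133) = 7, gcd(112, 133) = 7, gcd(114, 133) = 19, gcd(119, 133) = 7, gcd(126, 133) = 7.
All other a ∈ {1, ..., 132} have gcd(a, 133) = 1 and are units. So the nonzero zero-divisors are exactly the 24 values of a appearing in this scan.

Final answer: nonzero zero-divisors of Z/133Z = {7, 14, 19, 21, 28, 35, 38, 42, 49, 56, 57, 63, 70, 76, 77, 84, 91, 95, 98, 105, 112, 114, 119, 126}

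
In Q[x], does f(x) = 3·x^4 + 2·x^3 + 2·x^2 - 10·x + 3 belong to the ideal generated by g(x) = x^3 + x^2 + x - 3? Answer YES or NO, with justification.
In Q[x] the ideal (g) consists of all multiples of g, so f ∈ (g) iff g | f, i.e. iff the remainder of f on division by g is 0. Divide f by g (g is monic, so eliminate the leading term of the running remainder at each step):
  leading term 3·x^4: subtract (3·x)·g(x) = 3·x^4 + 3·x^3 + 3·x^2 - 9·x, leaving -x^3 - x^2 - x + 3
  leading term -x^3: subtract (-1)·g(x) = -x^3 - x^2 - x + 3, leaving 0
The remainder is 0, so f(x) = g(x) · h(x) with h(x) = 3·x - 1. Hence g | f, i.e. f ∈ (g).

Final answer: YES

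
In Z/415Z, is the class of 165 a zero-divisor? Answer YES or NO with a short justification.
gcd(165, 415) = 5 > 1, so 165 is not a unit in Z/415Z. In Z/nZ every nonzero non-unit is a zero-divisor: explicitly, take b = 415/gcd = 83 ≠ 0 (mod 415); then 165·83 = 13695 = 33·415, i.e. 165·83 ≡ 0 (mod 415). So 165 is a zero-divisor.

Final answer: YES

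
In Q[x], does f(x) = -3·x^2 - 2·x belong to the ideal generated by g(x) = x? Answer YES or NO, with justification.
In Q[x] the ideal (g) consists of all multiples of g, so f ∈ (g) iff g | f, i.e. iff the remainder of f on division by g is 0. Divide f by g (g is monic, so eliminate the leading term of the running remainder at each step):
  leading term -3·x^2: subtract (-3·x)·g(x) = -3·x^2, leaving -2·x
  leading term -2·x: subtract (-2)·g(x) = -2·x, leaving 0
The remainder is 0, so f(x) = g(x) · h(x) with h(x) = -3·x - 2. Hence g | f, i.e. f ∈ (g).

Final answer: YES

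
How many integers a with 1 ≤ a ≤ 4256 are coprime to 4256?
The number of a ∈ {1, ..., 4256} with gcd(a, 4256) = 1 is by definition Euler's totient φ(4256). φ is multiplicative, with φ(p^e) = p^e − p^(e−1). Factorise 4256 = 2^5 · 7 · 19. Then
  φ(4256) = (2^5 − 2^4) · (7 − 1) · (19 − 1) = 16 · 6 · 18 = 1728.
So there are 1728 such integers.

Final answer: 1728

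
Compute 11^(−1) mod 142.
Apply the extended Euclidean algorithm to (142, 11), tracking rows (r, s, t) with s·142 + t·11 = r. Each division r_prev = q·r_cur + r_new produces the new row as (previous row) − q·(current row):
  row A: (142, 1, 0)   [1·142 + 0·11 = 142]
  row B: (11, 0, 1)   [0·142 + 1·11 = 11]
  142 = 12·11 + 10   → row C = row A − 12·row B = (10, 1, −12)   [check: 1·142 − 12·11 = 10]
  11 = 1·10 + 1   → row D = row B − 1·row C = (1, −1, 13)   [check: −1·142 + 13·11 = 1]
  10 = 10·1 + 0   → remainder 0, stop. gcd = 1 (last nonzero row D).
The gcd is 1, so 11 is invertible mod 142. The last nonzero row gives −1·142 + 13·11 = 1, so t = 13. So 11^(−1) ≡ 13 (mod 142). Verify: 11 · 13 = 143 ≡ 1 (mod 142). ✓

Final answer: 11^(−1) ≡ 13 (mod 142)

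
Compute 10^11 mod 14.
12

Use repeated squaring. Binary(11) = 1011. Walk through the bits of the exponent 11 left-to-right: at each bit after the leading one, square the running value, then multiply by 10 if the bit is 1 (always reducing mod 14):
  bit 1 = 1 (leading): start with 10.
  bit 2 = 0: square 10^2 = 100 ≡ 2 (mod 14).
  bit 3 = 1: square 2^2 = 4; bit is 1, so multiply 4·10 = 40 ≡ 12 (mod 14).
  bit 4 = 1: square 12^2 = 144 ≡ 4; bit is 1, so multiply 4·10 = 40 ≡ 12 (mod 14).
Final value: 10^11 ≡ 12 (mod 14).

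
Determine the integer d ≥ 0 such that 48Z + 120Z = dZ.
In the PID Z, (a, b) is generated by gcd(a, b). Compute gcd(120, 48) with the extended Euclidean algorithm, tracking rows (r, s, t) with s·120 + t·48 = r:
  row A: (120, 1, 0)   [1·120 + 0·48 = 120]
  row B: (48, 0, 1)   [0·120 + 1·48 = 48]
  120 = 2·48 + 24   → row C = row A − 2·row B = (24, 1, −2)   [check: 1·120 − 2·48 = 24]
  48 = 2·24 + 0   → remainder 0, stop. gcd = 24 (last nonzero row C).
So gcd(48, 120) = 24, with Bézout identity 1·120 − 2·48 = 24. Containment (⊇): the Bézout identity exhibits 24 as an element of (48, 120), giving (24) ⊆ (48, 120). Containment (⊆): since 24 | 48 and 24 | 120 (48 = 24·2, 120 = 24·5), every Z-linear combination of 48 and 120 is divisible by 24, so (48, 120) ⊆ (24). Therefore (48, 120) = (24), d = 24.

Final answer: (48, 120) = (24); d = 24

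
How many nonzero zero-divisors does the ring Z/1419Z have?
In Z/1419Z each nonzero element is either a unit (gcd with 1419 is 1) or a zero-divisor (gcd > 1). The number of units is φ(1419): factorise 1419 = 3 · 11 · 43, so φ(1419) = (3 − 1) · (11 − 1) · (43 − 1) = 2 · 10 · 42 = 840. The nonzero elements number 1419 − 1 = 1418. Hence the nonzero zero-divisors number 1418 − 840 = 578.

Final answer: Z/1419Z has 578 nonzero zero-divisors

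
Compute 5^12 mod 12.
1

Use repeated squaring. Binary(12) = 1100. Walk through the bits of the exponent 12 left-to-right: at each bit after the leading one, square the running value, then multiply by 5 if the bit is 1 (always reducing mod 12):
  bit 1 = 1 (leading): start with 5.
  bit 2 = 1: square 5^2 = 25 ≡ 1; bit is 1, so multiply 1·5 = 5 (mod 12).
  bit 3 = 0: square 5^2 = 25 ≡ 1 (mod 12).
  bit 4 = 0: square 1^2 = 1 (mod 12).
Final value: 5^12 ≡ 1 (mod 12).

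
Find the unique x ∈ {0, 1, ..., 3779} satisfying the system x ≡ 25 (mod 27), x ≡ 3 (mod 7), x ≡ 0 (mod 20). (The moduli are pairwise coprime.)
x ≡ 2320 (mod 3780); the representative in [0, 3780) is 2320

The moduli 27, 7, 20 are pairwise coprime, so by the CRT there is a unique solution mod 27·7·20 = 3780.
Solve by successive substitution. Start with x ≡ 25 (mod 27).
  Combine with x ≡ 3 (mod 7): write x = 25 + 27·t and require 25 + 27·t ≡ 3 (mod 7), i.e. 27·t ≡ 3 − 25 ≡ 6 (mod 7). Since 27^(−1) ≡ 6 (mod 7) (27 ≡ 6 (mod 7)), t ≡ 6·6 ≡ 1 (mod 7). So x ≡ 25 + 27·1 = 52 (mod 189).
  Combine with x ≡ 0 (mod 20): write x = 52 + 189·t and require 52 + 189·t ≡ 0 (mod 20), i.e. 189·t ≡ 0 − 52 ≡ 8 (mod 20). Since 189^(−1) ≡ 9 (mod 20) (189 ≡ 9 (mod 20)), t ≡ 9·8 ≡ 12 (mod 20). So x ≡ 52 + 189·12 = 2320 (mod 3780).
Unique solution in [0, 3780): x = 2320.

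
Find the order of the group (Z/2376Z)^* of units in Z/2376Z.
(Z/2376Z)^* consists of the classes a with gcd(a, 2376) = 1, so its order is φ(2376). φ is multiplicative, with φ(p^e) = p^e − p^(e−1). Factorise 2376 = 2^3 · 3^3 · 11. Then
  φ(2376) = (2^3 − 2^2) · (3^3 − 3^2) · (11 − 1) = 4 · 18 · 10 = 720.
Thus |(Z/2376Z)^*| = 720.

Final answer: |(Z/2376Z)^*| = 720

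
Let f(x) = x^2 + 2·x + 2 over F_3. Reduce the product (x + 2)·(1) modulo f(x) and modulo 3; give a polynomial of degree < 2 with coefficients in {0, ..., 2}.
a · b ≡ x + 2 (mod f(x))

Multiply as integer polynomials: a · b = x + 2. Reducing coefficients mod 3: a · b ≡ x + 2. This already has degree < 2, so no reduction by f is needed. Hence a · b ≡ x + 2 in F_3[x]/(f).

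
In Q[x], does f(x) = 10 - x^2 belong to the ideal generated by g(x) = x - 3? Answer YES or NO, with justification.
NO

In Q[x] the ideal (g) consists of all multiples of g, so f ∈ (g) iff g | f, i.e. iff the remainder of f on division by g is 0. Divide f by g (g is monic, so eliminate the leading term of the running remainder at each step):
  leading term -x^2: subtract (-x)·g(x) = -x^2 + 3·x, leaving 10 - 3·x
  leading term -3·x: subtract (-3)·g(x) = 9 - 3·x, leaving 1
The remainder r(x) = 1 ≠ 0 (and deg r < deg g), so g ∤ f, i.e. f ∉ (g).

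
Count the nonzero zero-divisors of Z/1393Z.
Z/1393Z has 204 nonzero zero-divisors

In Z/1393Z each nonzero element is either a unit (gcd with 1393 is 1) or a zero-divisor (gcd > 1). The number of units is φ(1393): factorise 1393 = 7 · 199, so φ(1393) = (7 − 1) · (199 − 1) = 6 · 198 = 1188. The nonzero elements number 1393 − 1 = 1392. Hence the nonzero zero-divisors number 1392 − 1188 = 204.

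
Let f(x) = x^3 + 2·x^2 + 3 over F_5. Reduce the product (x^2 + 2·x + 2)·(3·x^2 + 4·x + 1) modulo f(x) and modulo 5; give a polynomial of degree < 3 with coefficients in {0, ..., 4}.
a · b ≡ 2·x^2 + x (mod f(x))

Multiply as integer polynomials: a · b = 3·x^4 + 10·x^3 + 15·x^2 + 10·x + 2. Reducing coefficients mod 5: a · b ≡ 3·x^4 + 2. Now divide by f(x) = x^3 + 2·x^2 + 3 in F_5[x], eliminating the leading term at each step:
  leading term 3·x^4: subtract (3·x)·f(x) = 3·x^4 + x^3 + 4·x, leaving 4·x^3 + x + 2 (coefficients mod 5)
  leading term 4·x^3: subtract (4)·f(x) = 4·x^3 + 3·x^2 + 2, leaving 2·x^2 + x (coefficients mod 5)
The degree is now < 3, so this is the remainder. Hence a · b ≡ 2·x^2 + x in F_5[x]/(f).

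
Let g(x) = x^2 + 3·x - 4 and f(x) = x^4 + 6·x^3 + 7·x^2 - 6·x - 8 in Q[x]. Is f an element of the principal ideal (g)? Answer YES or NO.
In Q[x] the ideal (g) consists of all multiples of g, so f ∈ (g) iff g | f, i.e. iff the remainder of f on division by g is 0. Divide f by g (g is monic, so eliminate the leading term of the running remainder at each step):
  leading term x^4: subtract (x^2)·g(x) = x^4 + 3·x^3 - 4·x^2, leaving 3·x^3 + 11·x^2 - 6·x - 8
  leading term 3·x^3: subtract (3·x)·g(x) = 3·x^3 + 9·x^2 - 12·x, leaving 2·x^2 + 6·x - 8
  leading term 2·x^2: subtract (2)·g(x) = 2·x^2 + 6·x - 8, leaving 0
The remainder is 0, so f(x) = g(x) · h(x) with h(x) = x^2 + 3·x + 2. Hence g | f, i.e. f ∈ (g).

Final answer: YES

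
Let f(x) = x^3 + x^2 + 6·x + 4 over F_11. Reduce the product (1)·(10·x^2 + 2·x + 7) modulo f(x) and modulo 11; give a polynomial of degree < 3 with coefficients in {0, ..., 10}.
a · b ≡ 10·x^2 + 2·x + 7 (mod f(x))

Multiply as integer polynomials: a · b = 10·x^2 + 2·x + 7. Reducing coefficients mod 11: a · b ≡ 10·x^2 + 2·x + 7. This already has degree < 3, so no reduction by f is needed. Hence a · b ≡ 10·x^2 + 2·x + 7 in F_11[x]/(f).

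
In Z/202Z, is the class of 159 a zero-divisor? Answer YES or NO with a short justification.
NO

gcd(159, 202) = 1, so 159 is a unit in Z/202Z (it has a multiplicative inverse). A unit cannot be a zero-divisor: if 159·b ≡ 0 then multiplying both sides by 159^(−1) gives b ≡ 0. So 159 is not a zero-divisor.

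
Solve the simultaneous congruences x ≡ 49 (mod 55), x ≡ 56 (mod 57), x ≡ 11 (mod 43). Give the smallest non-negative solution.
x ≡ 64124 (mod 134805); the representative in [0, 134805) is 64124

The moduli 55, 57, 43 are pairwise coprime, so by the CRT there is a unique solution mod 55·57·43 = 134805.
Solve by successive substitution. Start with x ≡ 49 (mod 55).
  Combine with x ≡ 56 (mod 57): write x = 49 + 55·t and require 49 + 55·t ≡ 56 (mod 57), i.e. 55·t ≡ 56 − 49 ≡ 7 (mod 57). Since 55^(−1) ≡ 28 (mod 57), t ≡ 28·7 ≡ 25 (mod 57). So x ≡ 49 + 55·25 = 1424 (mod 3135).
  Combine with x ≡ 11 (mod 43): write x = 1424 + 3135·t and require 1424 + 3135·t ≡ 11 (mod 43), i.e. 3135·t ≡ 11 − 1424 ≡ 6 (mod 43). Since 3135^(−1) ≡ 32 (mod 43) (3135 ≡ 39 (mod 43)), t ≡ 32·6 ≡ 20 (mod 43). So x ≡ 1424 + 3135·20 = 64124 (mod 134805).
Unique solution in [0, 134805): x = 64124.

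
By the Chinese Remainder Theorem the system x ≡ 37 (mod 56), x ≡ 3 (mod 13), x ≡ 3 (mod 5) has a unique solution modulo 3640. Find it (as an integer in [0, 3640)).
The moduli 56, 13, 5 are pairwise coprime, so by the CRT there is a unique solution mod 56·13·5 = 3640.
Solve by successive substitution. Start with x ≡ 37 (mod 56).
  Combine with x ≡ 3 (mod 13): write x = 37 + 56·t and require 37 + 56·t ≡ 3 (mod 13), i.e. 56·t ≡ 3 − 37 ≡ 5 (mod 13). Since 56^(−1) ≡ 10 (mod 13) (56 ≡ 4 (mod 13)), t ≡ 10·5 ≡ 11 (mod 13). So x ≡ 37 + 56·11 = 653 (mod 728).
  Combine with x ≡ 3 (mod 5): write x = 653 + 728·t and require 653 + 728·t ≡ 3 (mod 5), i.e. 728·t ≡ 3 − 653 ≡ 0 (mod 5). Since 728^(−1) ≡ 2 (mod 5) (728 ≡ 3 (mod 5)), t ≡ 2·0 ≡ 0 (mod 5). So x ≡ 653 + 728·0 = 653 (mod 3640).
Unique solution in [0, 3640): x = 653.

Final answer: x ≡ 653 (mod 3640); the representative in [0, 3640) is 653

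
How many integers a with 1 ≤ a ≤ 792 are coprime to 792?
240

The number of a ∈ {1, ..., 792} with gcd(a, 792) = 1 is by definition Euler's totient φ(792). φ is multiplicative, with φ(p^e) = p^e − p^(e−1). Factorise 792 = 2^3 · 3^2 · 11. Then
  φ(792) = (2^3 − 2^2) · (3^2 − 3^1) · (11 − 1) = 4 · 6 · 10 = 240.
So there are 240 such integers.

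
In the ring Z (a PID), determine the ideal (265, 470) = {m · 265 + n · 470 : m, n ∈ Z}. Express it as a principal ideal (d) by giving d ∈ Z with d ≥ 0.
(265, 470) = (5); d = 5

In the PID Z, (a, b) is generated by gcd(a, b). Compute gcd(470, 265) with the extended Euclidean algorithm, tracking rows (r, s, t) with s·470 + t·265 = r:
  row A: (470, 1, 0)   [1·470 + 0·265 = 470]
  row B: (265, 0, 1)   [0·470 + 1·265 = 265]
  470 = 1·265 + 205   → row C = row A − 1·row B = (205, 1, −1)   [check: 1·470 − 1·265 = 205]
  265 = 1·205 + 60   → row D = row B − 1·row C = (60, −1, 2)   [check: −1·470 + 2·265 = 60]
  205 = 3·60 + 25   → row E = row C − 3·row D = (25, 4, −7)   [check: 4·470 − 7·265 = 25]
  60 = 2·25 + 10   → row F = row D − 2·row E = (10, −9, 16)   [check: −9·470 + 16·265 = 10]
  25 = 2·10 + 5   → row G = row E − 2·row F = (5, 22, −39)   [check: 22·470 − 39·265 = 5]
  10 = 2·5 + 0   → remainder 0, stop. gcd = 5 (last nonzero row G).
So gcd(265, 470) = 5, with Bézout identity 22·470 − 39·265 = 5. Containment (⊇): the Bézout identity exhibits 5 as an element of (265, 470), giving (5) ⊆ (265, 470). Containment (⊆): since 5 | 265 and 5 | 470 (265 = 5·53, 470 = 5·94), every Z-linear combination of 265 and 470 is divisible by 5, so (265, 470) ⊆ (5). Therefore (265, 470) = (5), d = 5.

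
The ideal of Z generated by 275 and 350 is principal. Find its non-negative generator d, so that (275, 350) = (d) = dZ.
(275, 350) = (25); d = 25

In the PID Z, (a, b) is generated by gcd(a, b). Compute gcd(350, 275) with the extended Euclidean algorithm, tracking rows (r, s, t) with s·350 + t·275 = r:
  row A: (350, 1, 0)   [1·350 + 0·275 = 350]
  row B: (275, 0, 1)   [0·350 + 1·275 = 275]
  350 = 1·275 + 75   → row C = row A − 1·row B = (75, 1, −1)   [check: 1·350 − 1·275 = 75]
  275 = 3·75 + 50   → row D = row B − 3·row C = (50, −3, 4)   [check: −3·350 + 4·275 = 50]
  75 = 1·50 + 25   → row E = row C − 1·row D = (25, 4, −5)   [check: 4·350 − 5·275 = 25]
  50 = 2·25 + 0   → remainder 0, stop. gcd = 25 (last nonzero row E).
So gcd(275, 350) = 25, with Bézout identity 4·350 − 5·275 = 25. Containment (⊇): the Bézout identity exhibits 25 as an element of (275, 350), giving (25) ⊆ (275, 350). Containment (⊆): since 25 | 275 and 25 | 350 (275 = 25·11, 350 = 25·14), every Z-linear combination of 275 and 350 is divisible by 25, so (275, 350) ⊆ (25). Therefore (275, 350) = (25), d = 25.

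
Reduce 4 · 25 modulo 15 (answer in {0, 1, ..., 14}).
10

Reduce the factors first: 25 ≡ 10 (mod 15), so 4 · 25 ≡ 4 · 10 (mod 15). 4 · 10 = 40. Dividing by 15: 40 = 2·15 + 10. So (4 · 25) mod 15 = 10.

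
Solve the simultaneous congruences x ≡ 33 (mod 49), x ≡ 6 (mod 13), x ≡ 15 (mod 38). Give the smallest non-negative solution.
x ≡ 8755 (mod 24206); the representative in [0, 24206) is 8755

The moduli 49, 13, 38 are pairwise coprime, so by the CRT there is a unique solution mod 49·13·38 = 24206.
Solve by successive substitution. Start with x ≡ 33 (mod 49).
  Combine with x ≡ 6 (mod 13): write x = 33 + 49·t and require 33 + 49·t ≡ 6 (mod 13), i.e. 49·t ≡ 6 − 33 ≡ 12 (mod 13). Since 49^(−1) ≡ 4 (mod 13) (49 ≡ 10 (mod 13)), t ≡ 4·12 ≡ 9 (mod 13). So x ≡ 33 + 49·9 = 474 (mod 637).
  Combine with x ≡ 15 (mod 38): write x = 474 + 637·t and require 474 + 637·t ≡ 15 (mod 38), i.e. 637·t ≡ 15 − 474 ≡ 35 (mod 38). Since 637^(−1) ≡ 21 (mod 38) (637 ≡ 29 (mod 38)), t ≡ 21·35 ≡ 13 (mod 38). So x ≡ 474 + 637·13 = 8755 (mod 24206).
Unique solution in [0, 24206): x = 8755.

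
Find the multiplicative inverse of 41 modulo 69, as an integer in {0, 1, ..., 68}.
41^(−1) ≡ 32 (mod 69)

Apply the extended Euclidean algorithm to (69, 41), tracking rows (r, s, t) with s·69 + t·41 = r. Each division r_prev = q·r_cur + r_new produces the new row as (previous row) − q·(current row):
  row A: (69, 1, 0)   [1·69 + 0·41 = 69]
  row B: (41, 0, 1)   [0·69 + 1·41 = 41]
  69 = 1·41 + 28   → row C = row A − 1·row B = (28, 1, −1)   [check: 1·69 − 1·41 = 28]
  41 = 1·28 + 13   → row D = row B − 1·row C = (13, −1, 2)   [check: −1·69 + 2·41 = 13]
  28 = 2·13 + 2   → row E = row C − 2·row D = (2, 3, −5)   [check: 3·69 − 5·41 = 2]
  13 = 6·2 + 1   → row F = row D − 6·row E = (1, −19, 32)   [check: −19·69 + 32·41 = 1]
  2 = 2·1 + 0   → remainder 0, stop. gcd = 1 (last nonzero row F).
The gcd is 1, so 41 is invertible mod 69. The last nonzero row gives −19·69 + 32·41 = 1, so t = 32. So 41^(−1) ≡ 32 (mod 69). Verify: 41 · 32 = 1312 ≡ 1 (mod 69). ✓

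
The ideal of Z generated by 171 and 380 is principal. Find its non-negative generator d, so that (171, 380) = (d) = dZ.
(171, 380) = (19); d = 19

In the PID Z, (a, b) is generated by gcd(a, b). Compute gcd(380, 171) with the extended Euclidean algorithm, tracking rows (r, s, t) with s·380 + t·171 = r:
  row A: (380, 1, 0)   [1·380 + 0·171 = 380]
  row B: (171, 0, 1)   [0·380 + 1·171 = 171]
  380 = 2·171 + 38   → row C = row A − 2·row B = (38, 1, −2)   [check: 1·380 − 2·171 = 38]
  171 = 4·38 + 19   → row D = row B − 4·row C = (19, −4, 9)   [check: −4·380 + 9·171 = 19]
  38 = 2·19 + 0   → remainder 0, stop. gcd = 19 (last nonzero row D).
So gcd(171, 380) = 19, with Bézout identity −4·380 + 9·171 = 19. Containment (⊇): the Bézout identity exhibits 19 as an element of (171, 380), giving (19) ⊆ (171, 380). Containment (⊆): since 19 | 171 and 19 | 380 (171 = 19·9, 380 = 19·20), every Z-linear combination of 171 and 380 is divisible by 19, so (171, 380) ⊆ (19). Therefore (171, 380) = (19), d = 19.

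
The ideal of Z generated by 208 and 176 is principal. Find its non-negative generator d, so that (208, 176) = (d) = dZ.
(208, 176) = (16); d = 16

In the PID Z, (a, b) is generated by gcd(a, b). Compute gcd(208, 176) with the extended Euclidean algorithm, tracking rows (r, s, t) with s·208 + t·176 = r:
  row A: (208, 1, 0)   [1·208 + 0·176 = 208]
  row B: (176, 0, 1)   [0·208 + 1·176 = 176]
  208 = 1·176 + 32   → row C = row A − 1·row B = (32, 1, −1)   [check: 1·208 − 1·176 = 32]
  176 = 5·32 + 16   → row D = row B − 5·row C = (16, −5, 6)   [check: −5·208 + 6·176 = 16]
  32 = 2·16 + 0   → remainder 0, stop. gcd = 16 (last nonzero row D).
So gcd(208, 176) = 16, with Bézout identity −5·208 + 6·176 = 16. Containment (⊇): the Bézout identity exhibits 16 as an element of (208, 176), giving (16) ⊆ (208, 176). Containment (⊆): since 16 | 208 and 16 | 176 (208 = 16·13, 176 = 16·11), every Z-linear combination of 208 and 176 is divisible by 16, so (208, 176) ⊆ (16). Therefore (208, 176) = (16), d = 16.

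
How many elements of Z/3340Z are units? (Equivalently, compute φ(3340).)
Z/3340Z has φ(3340) = 1328 units

An element a ∈ Z/3340Z is a unit iff gcd(a, 3340) = 1, so the number of units is φ(3340). φ is multiplicative, with φ(p^e) = p^e − p^(e−1). Factorise 3340 = 2^2 · 5 · 167. Then
  φ(3340) = (2^2 − 2^1) · (5 − 1) · (167 − 1) = 2 · 4 · 166 = 1328.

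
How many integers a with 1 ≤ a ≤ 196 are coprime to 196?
84

The number of a ∈ {1, ..., 196} with gcd(a, 196) = 1 is by definition Euler's totient φ(196). φ is multiplicative, with φ(p^e) = p^e − p^(e−1). Factorise 196 = 2^2 · 7^2. Then
  φ(196) = (2^2 − 2^1) · (7^2 − 7^1) = 2 · 42 = 84.
So there are 84 such integers.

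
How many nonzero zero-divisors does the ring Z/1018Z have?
Z/1018Z has 509 nonzero zero-divisors

In Z/1018Z each nonzero element is either a unit (gcd with 1018 is 1) or a zero-divisor (gcd > 1). The number of units is φ(1018): factorise 1018 = 2 · 509, so φ(1018) = (2 − 1) · (509 − 1) = 1 · 508 = 508. The nonzero elements number 1018 − 1 = 1017. Hence the nonzero zero-divisors number 1017 − 508 = 509.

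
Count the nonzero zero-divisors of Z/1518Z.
In Z/1518Z each nonzero element is either a unit (gcd with 1518 is 1) or a zero-divisor (gcd > 1). The number of units is φ(1518): factorise 1518 = 2 · 3 · 11 · 23, so φ(1518) = (2 − 1) · (3 − 1) · (11 − 1) · (23 − 1) = 1 · 2 · 10 · 22 = 440. The nonzero elements number 1518 − 1 = 1517. Hence the nonzero zero-divisors number 1517 − 440 = 1077.

Final answer: Z/1518Z has 1077 nonzero zero-divisors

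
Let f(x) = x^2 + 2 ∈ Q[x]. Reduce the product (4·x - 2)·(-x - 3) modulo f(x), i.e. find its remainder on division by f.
First multiply in Q[x] without reducing: a · b = -4·x^2 - 10·x + 6. Now divide by f(x) = x^2 + 2, eliminating the leading term at each step:
  leading term -4·x^2: subtract (-4)·f(x) = -4·x^2 - 8, leaving 14 - 10·x
The degree is now < 2, so this is the remainder. Hence a · b ≡ 14 - 10·x in Q[x]/(f).

Final answer: a · b ≡ 14 - 10·x (mod f(x))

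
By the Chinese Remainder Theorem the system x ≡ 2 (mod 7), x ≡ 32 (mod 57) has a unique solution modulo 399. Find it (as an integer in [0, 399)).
x ≡ 317 (mod 399); the representative in [0, 399) is 317

The moduli 7, 57 are pairwise coprime, so by the CRT there is a unique solution mod 7·57 = 399.
Solve by successive substitution. Start with x ≡ 2 (mod 7).
  Combine with x ≡ 32 (mod 57): write x = 2 + 7·t and require 2 + 7·t ≡ 32 (mod 57), i.e. 7·t ≡ 32 − 2 ≡ 30 (mod 57). Since 7^(−1) ≡ 49 (mod 57), t ≡ 49·30 ≡ 45 (mod 57). So x ≡ 2 + 7·45 = 317 (mod 399).
Unique solution in [0, 399): x = 317.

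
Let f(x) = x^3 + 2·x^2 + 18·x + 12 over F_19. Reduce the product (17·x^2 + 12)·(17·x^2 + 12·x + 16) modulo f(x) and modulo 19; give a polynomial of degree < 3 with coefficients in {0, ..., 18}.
a · b ≡ 12·x^2 + 7·x + 6 (mod f(x))

Multiply as integer polynomials: a · b = 289·x^4 + 204·x^3 + 476·x^2 + 144·x + 192. Reducing coefficients mod 19: a · b ≡ 4·x^4 + 14·x^3 + x^2 + 11·x + 2. Now divide by f(x) = x^3 + 2·x^2 + 18·x + 12 in F_19[x], eliminating the leading term at each step:
  leading term 4·x^4: subtract (4·x)·f(x) = 4·x^4 + 8·x^3 + 15·x^2 + 10·x, leaving 6·x^3 + 5·x^2 + x + 2 (coefficients mod 19)
  leading term 6·x^3: subtract (6)·f(x) = 6·x^3 + 12·x^2 + 13·x + 15, leaving 12·x^2 + 7·x + 6 (coefficients mod 19)
The degree is now < 3, so this is the remainder. Hence a · b ≡ 12·x^2 + 7·x + 6 in F_19[x]/(f).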